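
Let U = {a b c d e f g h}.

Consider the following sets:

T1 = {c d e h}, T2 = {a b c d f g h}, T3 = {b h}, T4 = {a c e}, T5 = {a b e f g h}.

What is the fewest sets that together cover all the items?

2

Take {T1, T2}. Their union is {a, b, c, d, e, f, g, h}, which is all 8 items.
No single set has all 8 items (the largest, T2, has 7), so 2 is optimal.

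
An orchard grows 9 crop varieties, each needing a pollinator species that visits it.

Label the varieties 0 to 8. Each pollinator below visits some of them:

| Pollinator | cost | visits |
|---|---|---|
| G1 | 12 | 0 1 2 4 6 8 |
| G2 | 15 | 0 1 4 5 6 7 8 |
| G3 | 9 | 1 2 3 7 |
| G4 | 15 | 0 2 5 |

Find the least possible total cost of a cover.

24

G2, G3 together cover every variety (G2 ∪ G3 = {0, 1, 2, 3, 4, 5, 6, 7, 8}); total cost 15 + 9 = 24.
The greedy pick G1, G3, G2 costs 36; no covering selection beats 24.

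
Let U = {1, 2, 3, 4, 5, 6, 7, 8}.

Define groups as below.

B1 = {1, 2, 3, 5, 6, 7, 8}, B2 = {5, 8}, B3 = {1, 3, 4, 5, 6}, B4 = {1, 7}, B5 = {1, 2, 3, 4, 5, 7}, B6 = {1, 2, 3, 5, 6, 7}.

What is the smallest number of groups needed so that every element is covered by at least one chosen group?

2

Take {B1, B5}. Their union is {1, 2, 3, 4, 5, 6, 7, 8}, which is all 8 elements.
No single group has all 8 elements (the largest, B1, has 7), so 2 is optimal.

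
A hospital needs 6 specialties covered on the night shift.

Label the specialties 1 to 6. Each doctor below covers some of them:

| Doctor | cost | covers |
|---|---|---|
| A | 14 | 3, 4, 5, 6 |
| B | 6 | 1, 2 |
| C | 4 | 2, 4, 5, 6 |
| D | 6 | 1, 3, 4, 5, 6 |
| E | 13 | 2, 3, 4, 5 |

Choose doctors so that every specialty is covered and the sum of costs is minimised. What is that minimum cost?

C, D together cover every specialty (C ∪ D = {1, 2, 3, 4, 5, 6}); total cost 4 + 6 = 10.
No covering selection has total cost below 10.

10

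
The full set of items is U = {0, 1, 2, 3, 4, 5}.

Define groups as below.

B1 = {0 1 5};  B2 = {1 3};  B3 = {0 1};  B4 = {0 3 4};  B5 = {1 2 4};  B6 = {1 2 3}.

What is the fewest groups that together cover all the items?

Take {B1, B4, B6}. Their union is {0, 1, 2, 3, 4, 5}, which is all 6 items.
Only B1 contains 5, so B1 is forced; the remaining 3 items need at least 2 more groups (each remaining group adds at most 2) — so at least 3 groups are needed, and 3 is optimal.

3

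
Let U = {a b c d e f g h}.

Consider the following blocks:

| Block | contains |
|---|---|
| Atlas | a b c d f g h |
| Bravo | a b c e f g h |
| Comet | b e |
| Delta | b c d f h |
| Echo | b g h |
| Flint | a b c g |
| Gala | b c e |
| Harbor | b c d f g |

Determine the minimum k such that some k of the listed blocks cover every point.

2

Atlas and Gala cover everything between them: the union {a, b, c, d, e, f, g, h} is all of U.
No single block has all 8 points (the largest, Atlas, has 7), so 2 is optimal.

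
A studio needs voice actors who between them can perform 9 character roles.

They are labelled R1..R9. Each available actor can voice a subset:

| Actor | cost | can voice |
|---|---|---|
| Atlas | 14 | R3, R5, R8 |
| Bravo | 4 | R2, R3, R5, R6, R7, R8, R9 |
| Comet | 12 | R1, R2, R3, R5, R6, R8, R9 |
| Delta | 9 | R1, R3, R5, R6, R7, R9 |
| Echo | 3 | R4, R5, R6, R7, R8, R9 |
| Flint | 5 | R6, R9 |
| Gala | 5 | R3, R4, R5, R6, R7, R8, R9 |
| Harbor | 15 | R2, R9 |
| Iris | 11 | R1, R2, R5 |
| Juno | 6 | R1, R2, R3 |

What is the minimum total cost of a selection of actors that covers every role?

9

Echo, Juno together cover every role (Echo ∪ Juno = {R1, R2, R3, R4, R5, R6, R7, R8, R9}); total cost 3 + 6 = 9.
The greedy pick Echo, Bravo, Juno costs 13; no covering selection beats 9.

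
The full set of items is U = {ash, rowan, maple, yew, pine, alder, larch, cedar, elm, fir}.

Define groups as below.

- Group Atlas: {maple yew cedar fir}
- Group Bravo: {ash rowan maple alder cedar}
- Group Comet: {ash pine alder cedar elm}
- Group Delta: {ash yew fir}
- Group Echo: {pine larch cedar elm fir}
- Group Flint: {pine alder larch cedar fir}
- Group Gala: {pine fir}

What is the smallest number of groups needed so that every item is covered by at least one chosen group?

Atlas, Bravo, and Echo cover everything between them: the union {ash, rowan, maple, yew, pine, alder, larch, cedar, elm, fir} is all of U.
Only Bravo contains rowan, so Bravo is forced; the remaining 5 items need at least 2 more groups (each remaining group adds at most 4) — so at least 3 groups are needed, and 3 is optimal.

3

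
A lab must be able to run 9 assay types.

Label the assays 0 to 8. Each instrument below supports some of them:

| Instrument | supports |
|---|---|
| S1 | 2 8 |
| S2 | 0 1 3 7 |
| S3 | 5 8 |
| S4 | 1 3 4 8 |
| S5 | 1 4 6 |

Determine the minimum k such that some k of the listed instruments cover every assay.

4

S1 and S2 and S3 and S5 together: S1 ∪ S2 ∪ S3 ∪ S5 = {0, 1, 2, 3, 4, 5, 6, 7, 8} — every assay is covered.
Only S2 contains 0, so S2 is forced; the remaining 5 assays need at least 3 more instruments (each remaining instrument adds at most 2) — so at least 4 instruments are needed, and 4 is optimal.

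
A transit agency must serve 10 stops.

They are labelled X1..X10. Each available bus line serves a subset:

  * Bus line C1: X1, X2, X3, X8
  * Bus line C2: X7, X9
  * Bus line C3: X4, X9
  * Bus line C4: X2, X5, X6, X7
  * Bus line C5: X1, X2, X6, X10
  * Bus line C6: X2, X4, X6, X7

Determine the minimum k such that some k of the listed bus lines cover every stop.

Take {C1, C3, C4, C5}. Their union is {X1, X2, X3, X4, X5, X6, X7, X8, X9, X10}, which is all 10 stops.
Only C5 contains X10, so C5 is forced; the remaining 6 stops need at least 3 more bus lines (each remaining bus line adds at most 2) — so at least 4 bus lines are needed, and 4 is optimal.

4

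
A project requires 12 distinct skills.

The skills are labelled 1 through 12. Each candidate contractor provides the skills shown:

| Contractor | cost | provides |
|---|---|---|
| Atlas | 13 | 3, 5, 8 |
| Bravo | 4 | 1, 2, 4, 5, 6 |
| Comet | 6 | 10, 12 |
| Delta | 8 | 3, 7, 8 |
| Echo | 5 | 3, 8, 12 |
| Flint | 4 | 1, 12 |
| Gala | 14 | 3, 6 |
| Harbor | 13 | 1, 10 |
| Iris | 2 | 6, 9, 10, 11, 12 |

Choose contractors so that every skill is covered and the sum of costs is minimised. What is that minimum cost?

14

Bravo, Delta, Iris together cover every skill (Bravo ∪ Delta ∪ Iris = {1, 2, 3, 4, 5, 6, 7, 8, 9, 10, 11, 12}); total cost 4 + 8 + 2 = 14.
The greedy pick Iris, Bravo, Echo, Delta costs 19; no covering selection beats 14.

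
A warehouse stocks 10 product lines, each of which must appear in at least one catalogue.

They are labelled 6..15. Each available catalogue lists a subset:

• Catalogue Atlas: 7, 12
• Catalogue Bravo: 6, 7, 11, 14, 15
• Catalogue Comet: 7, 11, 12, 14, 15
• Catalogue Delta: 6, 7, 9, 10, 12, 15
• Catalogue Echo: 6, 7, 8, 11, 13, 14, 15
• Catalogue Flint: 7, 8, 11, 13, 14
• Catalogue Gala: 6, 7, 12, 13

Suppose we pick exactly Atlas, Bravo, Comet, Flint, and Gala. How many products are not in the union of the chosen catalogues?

Union of Atlas, Bravo, Comet, Flint, Gala = {6, 7, 8, 11, 12, 13, 14, 15}.
Not covered: 9, 10 — 2 products.

2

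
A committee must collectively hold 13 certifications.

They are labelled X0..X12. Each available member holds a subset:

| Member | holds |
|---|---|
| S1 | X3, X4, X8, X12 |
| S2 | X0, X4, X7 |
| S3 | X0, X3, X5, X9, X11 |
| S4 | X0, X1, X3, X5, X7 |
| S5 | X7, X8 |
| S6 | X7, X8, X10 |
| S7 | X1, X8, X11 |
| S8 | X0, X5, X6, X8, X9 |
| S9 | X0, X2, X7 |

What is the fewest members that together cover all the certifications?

5

Take {S1, S6, S7, S8, S9}. Their union is {X0, X1, X2, X3, X4, X5, X6, X7, X8, X9, X10, X11, X12}, which is all 13 certifications.
No 4 of the 9 members cover everything (all 126 combinations miss at least one certification), so 5 is optimal.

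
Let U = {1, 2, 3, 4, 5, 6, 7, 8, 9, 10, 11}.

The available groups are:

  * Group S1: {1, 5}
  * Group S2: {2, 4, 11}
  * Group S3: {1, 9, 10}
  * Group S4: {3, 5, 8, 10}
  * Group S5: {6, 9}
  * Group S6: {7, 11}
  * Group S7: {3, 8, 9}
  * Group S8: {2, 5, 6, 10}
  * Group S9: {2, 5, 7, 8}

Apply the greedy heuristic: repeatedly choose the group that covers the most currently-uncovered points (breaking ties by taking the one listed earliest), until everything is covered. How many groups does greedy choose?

Greedy: pick S4 (covers 4 new) → pick S2 (covers 3 new) → pick S3 (covers 2 new) → pick S5 (covers 1 new) → pick S6 (covers 1 new). Total picks: 5.

5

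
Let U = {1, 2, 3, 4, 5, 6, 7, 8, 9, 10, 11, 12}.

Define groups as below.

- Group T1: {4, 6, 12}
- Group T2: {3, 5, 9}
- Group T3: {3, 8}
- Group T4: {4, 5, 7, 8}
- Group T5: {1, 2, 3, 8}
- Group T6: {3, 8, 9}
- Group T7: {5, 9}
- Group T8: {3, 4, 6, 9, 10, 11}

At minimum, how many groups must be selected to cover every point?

T1 and T4 and T5 and T8 together: T1 ∪ T4 ∪ T5 ∪ T8 = {1, 2, 3, 4, 5, 6, 7, 8, 9, 10, 11, 12} — every point is covered.
Only T1 contains 12, so T1 is forced; the remaining 9 points need at least 3 more groups (each remaining group adds at most 4) — so at least 4 groups are needed, and 4 is optimal.

4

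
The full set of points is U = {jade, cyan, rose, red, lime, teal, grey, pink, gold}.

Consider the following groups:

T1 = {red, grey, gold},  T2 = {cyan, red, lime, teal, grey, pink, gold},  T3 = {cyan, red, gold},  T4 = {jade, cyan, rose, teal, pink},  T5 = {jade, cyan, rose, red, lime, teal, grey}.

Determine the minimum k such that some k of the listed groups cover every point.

2

T2 and T4 cover everything between them: the union {jade, cyan, rose, red, lime, teal, grey, pink, gold} is all of U.
No single group has all 9 points (the largest, T2, has 7), so 2 is optimal.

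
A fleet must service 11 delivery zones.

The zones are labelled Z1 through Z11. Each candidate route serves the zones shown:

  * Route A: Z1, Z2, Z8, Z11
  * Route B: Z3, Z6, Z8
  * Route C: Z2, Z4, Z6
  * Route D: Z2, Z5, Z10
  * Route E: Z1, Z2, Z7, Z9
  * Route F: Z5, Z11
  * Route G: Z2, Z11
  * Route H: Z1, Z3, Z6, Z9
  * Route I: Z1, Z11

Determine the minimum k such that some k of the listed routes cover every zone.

Take {B, C, D, E, I}. Their union is {Z1, Z2, Z3, Z4, Z5, Z6, Z7, Z8, Z9, Z10, Z11}, which is all 11 zones.
No 4 of the 9 routes cover everything (all 126 combinations miss at least one zone), so 5 is optimal.

5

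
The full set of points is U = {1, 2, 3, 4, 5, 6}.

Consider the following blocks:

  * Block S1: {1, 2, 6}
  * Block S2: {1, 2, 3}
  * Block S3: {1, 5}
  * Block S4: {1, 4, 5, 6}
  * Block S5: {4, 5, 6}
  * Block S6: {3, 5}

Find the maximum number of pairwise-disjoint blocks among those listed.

S1, S6 are pairwise disjoint (S1={1,2,6}; S6={3,5}).
Every remaining block overlaps one of these, and no 3 of the listed blocks are pairwise disjoint, so 2 is the maximum.

2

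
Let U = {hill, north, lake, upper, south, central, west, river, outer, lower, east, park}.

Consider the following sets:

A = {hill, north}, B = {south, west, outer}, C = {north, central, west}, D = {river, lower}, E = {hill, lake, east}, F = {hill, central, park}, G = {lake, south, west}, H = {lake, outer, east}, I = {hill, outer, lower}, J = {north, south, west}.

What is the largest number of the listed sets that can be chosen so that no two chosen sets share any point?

4

D, F, H, J are pairwise disjoint (D={river,lower}; F={hill,central,park}; H={lake,outer,east}; J={north,south,west}).
Every remaining set overlaps one of these, and no 5 of the listed sets are pairwise disjoint, so 4 is the maximum.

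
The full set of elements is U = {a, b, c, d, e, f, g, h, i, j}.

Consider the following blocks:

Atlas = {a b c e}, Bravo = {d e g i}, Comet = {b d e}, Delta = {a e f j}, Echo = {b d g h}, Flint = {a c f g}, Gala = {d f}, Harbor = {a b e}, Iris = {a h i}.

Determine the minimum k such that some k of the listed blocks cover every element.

4

Take {Delta, Echo, Flint, Iris}. Their union is {a, b, c, d, e, f, g, h, i, j}, which is all 10 elements.
No 3 of the 9 blocks cover everything (all 84 combinations miss at least one element), so 4 is optimal.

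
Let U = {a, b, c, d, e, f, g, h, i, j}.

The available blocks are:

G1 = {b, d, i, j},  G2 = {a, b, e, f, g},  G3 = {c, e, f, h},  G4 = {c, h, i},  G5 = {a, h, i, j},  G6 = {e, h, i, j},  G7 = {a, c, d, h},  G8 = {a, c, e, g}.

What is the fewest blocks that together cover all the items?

3

G1, G2, and G7 cover everything between them: the union {a, b, c, d, e, f, g, h, i, j} is all of U.
No 2 of the 8 blocks cover everything (all 28 combinations miss at least one item), so 3 is optimal.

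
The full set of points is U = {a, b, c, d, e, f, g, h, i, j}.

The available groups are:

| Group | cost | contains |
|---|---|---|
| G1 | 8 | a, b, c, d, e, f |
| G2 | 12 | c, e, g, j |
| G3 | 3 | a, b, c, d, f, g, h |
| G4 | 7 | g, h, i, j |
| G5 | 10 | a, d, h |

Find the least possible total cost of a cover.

15

G1, G4 together cover every point (G1 ∪ G4 = {a, b, c, d, e, f, g, h, i, j}); total cost 8 + 7 = 15.
The greedy pick G3, G4, G1 costs 18; no covering selection beats 15.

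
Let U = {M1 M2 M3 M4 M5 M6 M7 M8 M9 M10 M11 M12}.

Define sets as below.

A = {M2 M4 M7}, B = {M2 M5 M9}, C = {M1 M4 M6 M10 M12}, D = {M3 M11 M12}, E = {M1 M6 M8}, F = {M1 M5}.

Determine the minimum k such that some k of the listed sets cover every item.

A, B, C, D, and E cover everything between them: the union {M1, M2, M3, M4, M5, M6, M7, M8, M9, M10, M11, M12} is all of U.
No 4 of the 6 sets cover everything (all 15 combinations miss at least one item), so 5 is optimal.

5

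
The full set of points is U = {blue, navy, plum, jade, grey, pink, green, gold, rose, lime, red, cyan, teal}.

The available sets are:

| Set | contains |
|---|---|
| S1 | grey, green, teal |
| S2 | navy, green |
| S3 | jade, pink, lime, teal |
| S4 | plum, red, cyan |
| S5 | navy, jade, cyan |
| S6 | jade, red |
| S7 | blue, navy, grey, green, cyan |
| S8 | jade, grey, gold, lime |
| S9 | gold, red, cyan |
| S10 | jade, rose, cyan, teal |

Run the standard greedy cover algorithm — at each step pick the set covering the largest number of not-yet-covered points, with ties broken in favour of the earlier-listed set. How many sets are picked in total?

Greedy: pick S7 (covers 5 new) → pick S3 (covers 4 new) → pick S4 (covers 2 new) → pick S8 (covers 1 new) → pick S10 (covers 1 new). Total picks: 5.

5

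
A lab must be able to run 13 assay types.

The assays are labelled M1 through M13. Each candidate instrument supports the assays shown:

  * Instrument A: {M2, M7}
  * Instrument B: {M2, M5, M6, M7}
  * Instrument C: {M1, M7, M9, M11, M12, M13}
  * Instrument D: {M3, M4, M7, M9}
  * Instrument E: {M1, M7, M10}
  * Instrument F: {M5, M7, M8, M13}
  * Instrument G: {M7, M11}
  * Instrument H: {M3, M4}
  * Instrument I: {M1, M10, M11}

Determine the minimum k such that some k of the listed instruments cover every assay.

5

B and C and D and E and F together: B ∪ C ∪ D ∪ E ∪ F = {M1, M2, M3, M4, M5, M6, M7, M8, M9, M10, M11, M12, M13} — every assay is covered.
No 4 of the 9 instruments cover everything (all 126 combinations miss at least one assay), so 5 is optimal.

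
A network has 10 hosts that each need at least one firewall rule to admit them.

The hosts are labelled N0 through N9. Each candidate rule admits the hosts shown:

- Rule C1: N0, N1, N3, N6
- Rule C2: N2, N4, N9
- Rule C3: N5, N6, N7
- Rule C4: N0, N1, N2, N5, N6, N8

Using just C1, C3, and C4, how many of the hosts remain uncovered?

2

Union of C1, C3, C4 = {N0, N1, N2, N3, N5, N6, N7, N8}.
Not covered: N4, N9 — 2 hosts.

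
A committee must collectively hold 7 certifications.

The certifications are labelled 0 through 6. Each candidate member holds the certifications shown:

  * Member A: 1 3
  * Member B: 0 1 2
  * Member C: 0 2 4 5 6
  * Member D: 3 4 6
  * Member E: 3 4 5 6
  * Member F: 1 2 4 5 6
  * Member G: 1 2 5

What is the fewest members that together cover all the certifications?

2

A and C together: A ∪ C = {0, 1, 2, 3, 4, 5, 6} — every certification is covered.
No single member has all 7 certifications (the largest, C, has 5), so 2 is optimal.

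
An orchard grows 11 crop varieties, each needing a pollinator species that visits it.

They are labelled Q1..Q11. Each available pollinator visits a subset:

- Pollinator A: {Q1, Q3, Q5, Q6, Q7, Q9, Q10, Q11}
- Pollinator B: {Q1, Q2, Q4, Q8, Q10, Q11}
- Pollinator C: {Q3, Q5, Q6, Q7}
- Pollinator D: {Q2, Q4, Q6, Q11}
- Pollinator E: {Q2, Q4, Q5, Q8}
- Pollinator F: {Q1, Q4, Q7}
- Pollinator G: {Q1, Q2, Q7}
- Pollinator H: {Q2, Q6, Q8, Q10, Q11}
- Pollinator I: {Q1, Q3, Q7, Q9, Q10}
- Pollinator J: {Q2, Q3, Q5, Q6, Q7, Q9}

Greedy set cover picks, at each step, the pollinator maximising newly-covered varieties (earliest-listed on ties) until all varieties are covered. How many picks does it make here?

Greedy: pick A (covers 8 new) → pick B (covers 3 new). Total picks: 2.

2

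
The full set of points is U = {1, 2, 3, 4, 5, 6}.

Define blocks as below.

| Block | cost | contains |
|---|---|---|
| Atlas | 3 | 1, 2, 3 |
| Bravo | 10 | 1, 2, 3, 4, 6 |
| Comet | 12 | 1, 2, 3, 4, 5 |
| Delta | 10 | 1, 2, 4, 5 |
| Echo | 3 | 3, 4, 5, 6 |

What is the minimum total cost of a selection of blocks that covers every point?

Atlas, Echo together cover every point (Atlas ∪ Echo = {1, 2, 3, 4, 5, 6}); total cost 3 + 3 = 6.
No covering selection has total cost below 6.

6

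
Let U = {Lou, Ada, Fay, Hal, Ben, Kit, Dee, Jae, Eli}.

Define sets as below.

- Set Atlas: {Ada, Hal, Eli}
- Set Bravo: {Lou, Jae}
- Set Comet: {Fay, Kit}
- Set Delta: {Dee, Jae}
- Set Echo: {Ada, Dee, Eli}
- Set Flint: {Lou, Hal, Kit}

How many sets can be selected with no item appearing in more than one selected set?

3

Bravo, Comet, Echo are pairwise disjoint (Bravo={Lou,Jae}; Comet={Fay,Kit}; Echo={Ada,Dee,Eli}).
Every remaining set overlaps one of these, and no 4 of the listed sets are pairwise disjoint, so 3 is the maximum.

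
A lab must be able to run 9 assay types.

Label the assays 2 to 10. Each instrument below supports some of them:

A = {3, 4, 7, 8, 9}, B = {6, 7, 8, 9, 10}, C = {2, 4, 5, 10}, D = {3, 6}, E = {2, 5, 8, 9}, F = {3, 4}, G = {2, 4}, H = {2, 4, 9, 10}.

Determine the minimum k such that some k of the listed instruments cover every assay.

3

Take {B, C, F}. Their union is {2, 3, 4, 5, 6, 7, 8, 9, 10}, which is all 9 assays.
No 2 of the 8 instruments cover everything (all 28 combinations miss at least one assay), so 3 is optimal.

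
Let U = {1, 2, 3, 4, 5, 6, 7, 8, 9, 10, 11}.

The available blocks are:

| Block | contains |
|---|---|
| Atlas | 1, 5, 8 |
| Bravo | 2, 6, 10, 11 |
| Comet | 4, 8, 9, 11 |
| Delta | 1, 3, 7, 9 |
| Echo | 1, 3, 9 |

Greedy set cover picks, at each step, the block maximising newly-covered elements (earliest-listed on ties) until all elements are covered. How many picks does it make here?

4

Greedy: pick Bravo (covers 4 new) → pick Delta (covers 4 new) → pick Atlas (covers 2 new) → pick Comet (covers 1 new). Total picks: 4.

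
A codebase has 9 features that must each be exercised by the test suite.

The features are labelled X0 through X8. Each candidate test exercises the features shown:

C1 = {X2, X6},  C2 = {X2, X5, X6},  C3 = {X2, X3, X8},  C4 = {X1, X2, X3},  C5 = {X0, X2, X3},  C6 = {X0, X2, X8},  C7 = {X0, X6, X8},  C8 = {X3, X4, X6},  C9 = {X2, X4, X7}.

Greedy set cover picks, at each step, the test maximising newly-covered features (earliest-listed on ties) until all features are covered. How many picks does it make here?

5

Greedy: pick C2 (covers 3 new) → pick C3 (covers 2 new) → pick C9 (covers 2 new) → pick C4 (covers 1 new) → pick C5 (covers 1 new). Total picks: 5.
(The true minimum cover uses only 4 tests, so greedy is not optimal here.)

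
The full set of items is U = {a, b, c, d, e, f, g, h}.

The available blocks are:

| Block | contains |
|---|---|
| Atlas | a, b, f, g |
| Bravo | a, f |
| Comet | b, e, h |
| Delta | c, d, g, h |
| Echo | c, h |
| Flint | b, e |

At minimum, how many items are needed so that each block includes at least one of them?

T = {a, b, c} meets every block (each contains at least one member of T), and |T| = 3.
The blocks Bravo, Delta, Flint are pairwise disjoint, so any hitting set needs a separate item for each — at least 3. Hence 3 is optimal.

3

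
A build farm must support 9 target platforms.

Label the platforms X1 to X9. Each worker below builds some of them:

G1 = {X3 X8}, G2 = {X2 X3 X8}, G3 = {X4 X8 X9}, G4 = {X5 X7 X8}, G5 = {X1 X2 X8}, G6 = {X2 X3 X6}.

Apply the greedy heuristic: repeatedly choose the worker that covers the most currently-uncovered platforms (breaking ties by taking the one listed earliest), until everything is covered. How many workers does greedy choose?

Greedy: pick G2 (covers 3 new) → pick G3 (covers 2 new) → pick G4 (covers 2 new) → pick G5 (covers 1 new) → pick G6 (covers 1 new). Total picks: 5.
(The true minimum cover uses only 4 workers, so greedy is not optimal here.)

5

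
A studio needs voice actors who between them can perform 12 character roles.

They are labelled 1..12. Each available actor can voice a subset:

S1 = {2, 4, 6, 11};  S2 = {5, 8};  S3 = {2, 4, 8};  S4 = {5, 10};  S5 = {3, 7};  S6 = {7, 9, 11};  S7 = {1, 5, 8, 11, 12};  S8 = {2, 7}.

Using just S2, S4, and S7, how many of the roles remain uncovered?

Union of S2, S4, S7 = {1, 5, 8, 10, 11, 12}.
Not covered: 2, 3, 4, 6, 7, 9 — 6 roles.

6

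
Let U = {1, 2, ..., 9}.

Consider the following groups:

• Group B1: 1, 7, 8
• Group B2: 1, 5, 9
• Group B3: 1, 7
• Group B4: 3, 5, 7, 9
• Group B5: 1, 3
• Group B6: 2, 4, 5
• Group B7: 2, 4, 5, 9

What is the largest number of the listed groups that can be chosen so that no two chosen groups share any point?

B1, B7 are pairwise disjoint (B1={1,7,8}; B7={2,4,5,9}).
Every remaining group overlaps one of these, and no 3 of the listed groups are pairwise disjoint, so 2 is the maximum.

2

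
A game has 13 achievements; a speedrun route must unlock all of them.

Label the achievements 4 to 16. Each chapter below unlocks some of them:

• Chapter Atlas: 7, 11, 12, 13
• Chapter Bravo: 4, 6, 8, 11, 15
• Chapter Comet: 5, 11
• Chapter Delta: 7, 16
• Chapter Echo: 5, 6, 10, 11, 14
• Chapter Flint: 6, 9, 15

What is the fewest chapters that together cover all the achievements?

Take {Atlas, Bravo, Delta, Echo, Flint}. Their union is {4, 5, 6, 7, 8, 9, 10, 11, 12, 13, 14, 15, 16}, which is all 13 achievements.
No 4 of the 6 chapters cover everything (all 15 combinations miss at least one achievement), so 5 is optimal.

5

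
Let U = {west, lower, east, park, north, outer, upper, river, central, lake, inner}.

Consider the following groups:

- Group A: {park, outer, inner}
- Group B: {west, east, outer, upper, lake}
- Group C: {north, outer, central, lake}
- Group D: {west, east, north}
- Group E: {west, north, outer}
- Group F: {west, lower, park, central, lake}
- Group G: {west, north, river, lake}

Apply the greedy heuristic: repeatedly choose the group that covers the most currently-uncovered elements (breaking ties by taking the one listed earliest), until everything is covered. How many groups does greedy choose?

4

Greedy: pick B (covers 5 new) → pick F (covers 3 new) → pick G (covers 2 new) → pick A (covers 1 new). Total picks: 4.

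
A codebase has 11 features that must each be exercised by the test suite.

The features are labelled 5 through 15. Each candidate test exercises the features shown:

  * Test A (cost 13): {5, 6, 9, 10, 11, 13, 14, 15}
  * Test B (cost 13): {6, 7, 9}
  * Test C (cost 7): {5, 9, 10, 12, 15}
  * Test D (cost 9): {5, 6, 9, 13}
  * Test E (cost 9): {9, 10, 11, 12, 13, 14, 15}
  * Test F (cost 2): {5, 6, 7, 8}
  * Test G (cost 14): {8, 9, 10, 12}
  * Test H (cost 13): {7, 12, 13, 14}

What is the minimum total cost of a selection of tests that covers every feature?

11

E, F together cover every feature (E ∪ F = {5, 6, 7, 8, 9, 10, 11, 12, 13, 14, 15}); total cost 9 + 2 = 11.
No covering selection has total cost below 11.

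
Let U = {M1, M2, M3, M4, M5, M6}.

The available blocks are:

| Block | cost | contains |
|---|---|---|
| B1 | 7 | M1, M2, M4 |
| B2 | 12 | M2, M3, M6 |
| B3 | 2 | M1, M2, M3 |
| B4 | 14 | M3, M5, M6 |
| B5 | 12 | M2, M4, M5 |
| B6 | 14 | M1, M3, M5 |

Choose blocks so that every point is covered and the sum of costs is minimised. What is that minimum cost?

B1, B4 together cover every point (B1 ∪ B4 = {M1, M2, M3, M4, M5, M6}); total cost 7 + 14 = 21.
The greedy pick B3, B5, B2 costs 26; no covering selection beats 21.

21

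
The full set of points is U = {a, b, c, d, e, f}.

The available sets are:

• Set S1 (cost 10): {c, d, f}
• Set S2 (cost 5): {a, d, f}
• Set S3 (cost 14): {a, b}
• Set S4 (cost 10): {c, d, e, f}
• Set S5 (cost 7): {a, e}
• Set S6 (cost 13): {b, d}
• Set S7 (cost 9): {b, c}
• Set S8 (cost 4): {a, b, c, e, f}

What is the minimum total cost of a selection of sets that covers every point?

S2, S8 together cover every point (S2 ∪ S8 = {a, b, c, d, e, f}); total cost 5 + 4 = 9.
No covering selection has total cost below 9.

9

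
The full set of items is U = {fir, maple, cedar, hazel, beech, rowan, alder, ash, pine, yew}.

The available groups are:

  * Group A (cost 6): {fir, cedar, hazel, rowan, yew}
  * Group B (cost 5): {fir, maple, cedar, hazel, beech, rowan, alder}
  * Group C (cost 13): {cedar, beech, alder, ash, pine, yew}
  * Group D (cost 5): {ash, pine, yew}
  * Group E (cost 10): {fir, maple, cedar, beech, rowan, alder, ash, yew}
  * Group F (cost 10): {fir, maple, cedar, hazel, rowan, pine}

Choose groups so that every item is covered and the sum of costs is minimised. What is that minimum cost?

B, D together cover every item (B ∪ D = {fir, maple, cedar, hazel, beech, rowan, alder, ash, pine, yew}); total cost 5 + 5 = 10.
No covering selection has total cost below 10.

10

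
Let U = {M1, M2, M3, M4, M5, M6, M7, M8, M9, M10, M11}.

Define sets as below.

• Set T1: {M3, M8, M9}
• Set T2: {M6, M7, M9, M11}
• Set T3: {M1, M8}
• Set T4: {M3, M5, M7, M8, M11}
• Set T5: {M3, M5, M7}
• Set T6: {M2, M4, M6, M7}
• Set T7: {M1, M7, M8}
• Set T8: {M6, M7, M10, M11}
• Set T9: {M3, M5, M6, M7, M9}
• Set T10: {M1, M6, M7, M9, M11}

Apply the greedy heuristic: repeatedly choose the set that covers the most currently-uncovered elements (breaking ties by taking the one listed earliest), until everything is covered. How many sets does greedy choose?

4

Greedy: pick T4 (covers 5 new) → pick T6 (covers 3 new) → pick T10 (covers 2 new) → pick T8 (covers 1 new). Total picks: 4.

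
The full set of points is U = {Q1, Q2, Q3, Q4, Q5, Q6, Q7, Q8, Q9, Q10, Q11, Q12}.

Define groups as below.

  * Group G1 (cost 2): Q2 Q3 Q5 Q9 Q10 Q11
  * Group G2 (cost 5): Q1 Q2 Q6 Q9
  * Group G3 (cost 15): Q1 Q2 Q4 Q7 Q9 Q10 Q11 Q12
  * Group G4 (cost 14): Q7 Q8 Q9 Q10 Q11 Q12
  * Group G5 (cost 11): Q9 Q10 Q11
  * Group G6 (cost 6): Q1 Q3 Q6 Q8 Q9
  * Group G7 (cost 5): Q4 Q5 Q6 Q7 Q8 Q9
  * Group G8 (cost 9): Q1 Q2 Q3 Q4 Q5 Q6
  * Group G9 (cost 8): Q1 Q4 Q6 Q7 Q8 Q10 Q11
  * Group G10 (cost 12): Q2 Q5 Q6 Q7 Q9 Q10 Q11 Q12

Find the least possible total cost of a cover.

G1, G9, G10 together cover every point (G1 ∪ G9 ∪ G10 = {Q1, Q2, Q3, Q4, Q5, Q6, Q7, Q8, Q9, Q10, Q11, Q12}); total cost 2 + 8 + 12 = 22.
The greedy pick G1, G7, G2, G10 costs 24; no covering selection beats 22.

22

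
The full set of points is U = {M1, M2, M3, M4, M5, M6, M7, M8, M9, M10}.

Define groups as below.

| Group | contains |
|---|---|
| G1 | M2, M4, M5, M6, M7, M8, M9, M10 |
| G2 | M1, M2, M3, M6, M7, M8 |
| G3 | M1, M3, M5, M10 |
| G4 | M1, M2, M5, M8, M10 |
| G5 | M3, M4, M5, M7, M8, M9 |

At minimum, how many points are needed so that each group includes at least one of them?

H = {M1, M7} meets every group (each contains at least one member of H), and |H| = 2.
No single point lies in every group, so at least 2 are needed and 2 is optimal.

2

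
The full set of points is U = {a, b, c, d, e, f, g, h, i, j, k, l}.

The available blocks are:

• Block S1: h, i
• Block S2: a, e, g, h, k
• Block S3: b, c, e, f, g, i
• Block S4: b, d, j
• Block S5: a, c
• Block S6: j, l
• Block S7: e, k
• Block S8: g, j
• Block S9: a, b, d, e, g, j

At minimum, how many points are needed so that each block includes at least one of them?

4

Take T = {a, e, h, j}. Each listed block contains at least one of these, so T is a hitting set of size 4.
The blocks S1, S5, S6, S7 are pairwise disjoint, so any hitting set needs a separate point for each — at least 4. Hence 4 is optimal.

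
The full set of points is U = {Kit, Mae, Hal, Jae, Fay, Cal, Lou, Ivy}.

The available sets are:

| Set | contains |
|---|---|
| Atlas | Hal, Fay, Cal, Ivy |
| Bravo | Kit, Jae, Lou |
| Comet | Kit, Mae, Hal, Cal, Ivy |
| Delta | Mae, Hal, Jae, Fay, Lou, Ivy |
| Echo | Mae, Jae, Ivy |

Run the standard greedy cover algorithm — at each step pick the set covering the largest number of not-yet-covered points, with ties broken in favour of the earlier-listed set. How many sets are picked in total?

2

Greedy: pick Delta (covers 6 new) → pick Comet (covers 2 new). Total picks: 2.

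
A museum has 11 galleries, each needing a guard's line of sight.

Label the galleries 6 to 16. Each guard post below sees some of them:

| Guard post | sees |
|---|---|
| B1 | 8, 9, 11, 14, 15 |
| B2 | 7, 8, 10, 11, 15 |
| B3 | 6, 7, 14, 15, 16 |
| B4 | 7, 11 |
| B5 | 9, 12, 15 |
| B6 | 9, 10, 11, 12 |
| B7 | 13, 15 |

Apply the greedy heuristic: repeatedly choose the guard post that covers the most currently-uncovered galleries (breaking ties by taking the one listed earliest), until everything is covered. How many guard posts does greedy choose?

Greedy: pick B1 (covers 5 new) → pick B3 (covers 3 new) → pick B6 (covers 2 new) → pick B7 (covers 1 new). Total picks: 4.

4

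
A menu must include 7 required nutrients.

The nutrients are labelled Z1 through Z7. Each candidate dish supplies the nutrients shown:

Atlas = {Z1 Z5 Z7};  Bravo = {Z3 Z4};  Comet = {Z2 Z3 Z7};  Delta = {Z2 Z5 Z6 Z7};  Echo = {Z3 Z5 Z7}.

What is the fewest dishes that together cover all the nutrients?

Take {Atlas, Bravo, Delta}. Their union is {Z1, Z2, Z3, Z4, Z5, Z6, Z7}, which is all 7 nutrients.
Only Atlas contains Z1, so Atlas is forced; the remaining 4 nutrients need at least 2 more dishes (each remaining dish adds at most 2) — so at least 3 dishes are needed, and 3 is optimal.

3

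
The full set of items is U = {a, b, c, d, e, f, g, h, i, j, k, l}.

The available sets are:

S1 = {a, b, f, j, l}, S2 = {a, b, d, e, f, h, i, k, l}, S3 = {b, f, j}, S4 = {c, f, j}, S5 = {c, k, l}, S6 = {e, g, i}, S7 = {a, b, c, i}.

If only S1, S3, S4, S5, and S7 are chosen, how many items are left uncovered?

Union of S1, S3, S4, S5, S7 = {a, b, c, f, i, j, k, l}.
Not covered: d, e, g, h — 4 items.

4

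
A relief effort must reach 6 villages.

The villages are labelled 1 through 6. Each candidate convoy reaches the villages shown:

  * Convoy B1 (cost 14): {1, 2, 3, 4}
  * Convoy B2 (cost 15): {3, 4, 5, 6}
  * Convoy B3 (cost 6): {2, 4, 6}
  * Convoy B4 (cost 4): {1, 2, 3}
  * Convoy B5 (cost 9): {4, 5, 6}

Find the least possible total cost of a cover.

13

B4, B5 together cover every village (B4 ∪ B5 = {1, 2, 3, 4, 5, 6}); total cost 4 + 9 = 13.
The greedy pick B4, B3, B5 costs 19; no covering selection beats 13.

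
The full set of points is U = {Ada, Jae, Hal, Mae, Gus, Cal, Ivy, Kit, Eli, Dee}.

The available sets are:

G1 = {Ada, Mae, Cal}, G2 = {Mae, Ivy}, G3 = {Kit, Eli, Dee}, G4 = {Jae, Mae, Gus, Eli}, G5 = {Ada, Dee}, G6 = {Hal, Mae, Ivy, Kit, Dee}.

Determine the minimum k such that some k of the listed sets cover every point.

Take {G1, G4, G6}. Their union is {Ada, Jae, Hal, Mae, Gus, Cal, Ivy, Kit, Eli, Dee}, which is all 10 points.
Only G4 contains Jae, so G4 is forced; the remaining 6 points need at least 2 more sets (each remaining set adds at most 4) — so at least 3 sets are needed, and 3 is optimal.

3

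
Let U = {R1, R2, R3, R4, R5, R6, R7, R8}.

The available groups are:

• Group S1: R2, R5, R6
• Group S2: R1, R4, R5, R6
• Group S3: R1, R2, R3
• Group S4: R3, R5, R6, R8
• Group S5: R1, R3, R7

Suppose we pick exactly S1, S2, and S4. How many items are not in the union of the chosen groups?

1

Union of S1, S2, S4 = {R1, R2, R3, R4, R5, R6, R8}.
Not covered: R7 — 1 item.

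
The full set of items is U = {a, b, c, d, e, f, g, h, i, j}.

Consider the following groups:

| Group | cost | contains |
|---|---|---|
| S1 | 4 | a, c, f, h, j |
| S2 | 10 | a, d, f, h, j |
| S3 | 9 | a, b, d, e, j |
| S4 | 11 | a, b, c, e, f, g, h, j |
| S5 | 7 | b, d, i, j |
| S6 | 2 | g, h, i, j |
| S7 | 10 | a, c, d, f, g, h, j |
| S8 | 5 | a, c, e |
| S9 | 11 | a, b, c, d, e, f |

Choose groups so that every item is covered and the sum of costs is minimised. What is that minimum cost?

S6, S9 together cover every item (S6 ∪ S9 = {a, b, c, d, e, f, g, h, i, j}); total cost 2 + 11 = 13.
The greedy pick S6, S1, S3 costs 15; no covering selection beats 13.

13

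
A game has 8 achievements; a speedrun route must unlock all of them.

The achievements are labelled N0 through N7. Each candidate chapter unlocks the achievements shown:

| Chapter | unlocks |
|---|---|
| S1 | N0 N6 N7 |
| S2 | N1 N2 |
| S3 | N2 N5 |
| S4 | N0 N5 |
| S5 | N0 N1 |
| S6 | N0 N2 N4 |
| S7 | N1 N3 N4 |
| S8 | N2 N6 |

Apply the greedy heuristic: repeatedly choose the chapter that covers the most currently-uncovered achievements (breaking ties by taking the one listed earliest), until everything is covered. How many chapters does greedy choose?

Greedy: pick S1 (covers 3 new) → pick S7 (covers 3 new) → pick S3 (covers 2 new). Total picks: 3.

3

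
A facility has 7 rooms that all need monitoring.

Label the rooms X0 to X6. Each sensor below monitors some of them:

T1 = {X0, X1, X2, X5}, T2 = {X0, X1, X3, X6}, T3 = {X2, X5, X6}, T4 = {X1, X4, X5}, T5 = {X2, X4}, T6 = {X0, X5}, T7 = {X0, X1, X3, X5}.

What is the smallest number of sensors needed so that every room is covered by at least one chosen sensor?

3

T2 and T3 and T4 together: T2 ∪ T3 ∪ T4 = {X0, X1, X2, X3, X4, X5, X6} — every room is covered.
No 2 of the 7 sensors cover everything (all 21 combinations miss at least one room), so 3 is optimal.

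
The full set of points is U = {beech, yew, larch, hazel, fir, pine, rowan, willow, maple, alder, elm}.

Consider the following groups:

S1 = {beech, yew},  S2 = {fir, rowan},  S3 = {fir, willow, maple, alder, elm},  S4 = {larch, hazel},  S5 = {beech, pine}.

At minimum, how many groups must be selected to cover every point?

S1, S2, S3, S4, and S5 cover everything between them: the union {beech, yew, larch, hazel, fir, pine, rowan, willow, maple, alder, elm} is all of U.
No 4 of the 5 groups cover everything (all 5 combinations miss at least one point), so 5 is optimal.

5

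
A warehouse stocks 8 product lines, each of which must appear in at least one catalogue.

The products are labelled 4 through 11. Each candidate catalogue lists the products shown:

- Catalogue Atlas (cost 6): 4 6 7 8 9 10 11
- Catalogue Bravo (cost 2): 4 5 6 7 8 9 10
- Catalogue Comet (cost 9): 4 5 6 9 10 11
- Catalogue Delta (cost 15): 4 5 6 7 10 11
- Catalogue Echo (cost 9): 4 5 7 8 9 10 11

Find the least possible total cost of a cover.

8

Atlas, Bravo together cover every product (Atlas ∪ Bravo = {4, 5, 6, 7, 8, 9, 10, 11}); total cost 6 + 2 = 8.
No covering selection has total cost below 8.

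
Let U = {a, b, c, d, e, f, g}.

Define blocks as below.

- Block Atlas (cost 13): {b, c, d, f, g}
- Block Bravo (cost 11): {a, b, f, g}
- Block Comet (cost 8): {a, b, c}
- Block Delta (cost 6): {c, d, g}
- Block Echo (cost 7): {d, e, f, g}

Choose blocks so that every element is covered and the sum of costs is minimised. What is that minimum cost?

15

Comet, Echo together cover every element (Comet ∪ Echo = {a, b, c, d, e, f, g}); total cost 8 + 7 = 15.
No covering selection has total cost below 15.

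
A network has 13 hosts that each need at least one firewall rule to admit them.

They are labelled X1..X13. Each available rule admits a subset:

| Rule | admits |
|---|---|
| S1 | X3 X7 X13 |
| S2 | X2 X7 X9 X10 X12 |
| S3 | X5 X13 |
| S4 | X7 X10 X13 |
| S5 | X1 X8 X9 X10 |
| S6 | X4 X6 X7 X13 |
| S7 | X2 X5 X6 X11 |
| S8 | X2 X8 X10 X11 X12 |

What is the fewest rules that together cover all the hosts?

Take {S1, S2, S5, S6, S7}. Their union is {X1, X2, X3, X4, X5, X6, X7, X8, X9, X10, X11, X12, X13}, which is all 13 hosts.
No 4 of the 8 rules cover everything (all 70 combinations miss at least one host), so 5 is optimal.

5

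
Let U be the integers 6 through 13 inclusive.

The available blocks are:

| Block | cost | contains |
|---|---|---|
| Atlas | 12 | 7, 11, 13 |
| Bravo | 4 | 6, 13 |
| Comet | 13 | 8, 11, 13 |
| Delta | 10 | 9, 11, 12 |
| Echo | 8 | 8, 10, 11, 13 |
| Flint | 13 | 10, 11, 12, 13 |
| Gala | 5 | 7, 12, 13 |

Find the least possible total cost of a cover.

27

Bravo, Delta, Echo, Gala together cover every item (Bravo ∪ Delta ∪ Echo ∪ Gala = {6, 7, 8, 9, 10, 11, 12, 13}); total cost 4 + 10 + 8 + 5 = 27.
No covering selection has total cost below 27.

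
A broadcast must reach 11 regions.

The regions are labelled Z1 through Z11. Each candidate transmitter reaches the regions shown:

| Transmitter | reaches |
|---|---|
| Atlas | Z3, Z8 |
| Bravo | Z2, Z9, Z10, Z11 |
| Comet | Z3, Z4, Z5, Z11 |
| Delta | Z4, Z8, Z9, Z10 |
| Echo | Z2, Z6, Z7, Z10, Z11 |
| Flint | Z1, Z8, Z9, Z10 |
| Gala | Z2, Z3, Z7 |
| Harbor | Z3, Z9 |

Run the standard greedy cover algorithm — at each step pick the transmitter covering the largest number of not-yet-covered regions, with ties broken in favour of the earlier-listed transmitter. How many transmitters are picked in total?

Greedy: pick Echo (covers 5 new) → pick Comet (covers 3 new) → pick Flint (covers 3 new). Total picks: 3.

3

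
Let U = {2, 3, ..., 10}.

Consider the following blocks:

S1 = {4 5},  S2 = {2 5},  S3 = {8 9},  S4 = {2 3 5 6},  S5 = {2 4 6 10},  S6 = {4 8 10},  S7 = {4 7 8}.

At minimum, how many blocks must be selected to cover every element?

S3 and S4 and S6 and S7 together: S3 ∪ S4 ∪ S6 ∪ S7 = {2, 3, 4, 5, 6, 7, 8, 9, 10} — every element is covered.
No 3 of the 7 blocks cover everything (all 35 combinations miss at least one element), so 4 is optimal.

4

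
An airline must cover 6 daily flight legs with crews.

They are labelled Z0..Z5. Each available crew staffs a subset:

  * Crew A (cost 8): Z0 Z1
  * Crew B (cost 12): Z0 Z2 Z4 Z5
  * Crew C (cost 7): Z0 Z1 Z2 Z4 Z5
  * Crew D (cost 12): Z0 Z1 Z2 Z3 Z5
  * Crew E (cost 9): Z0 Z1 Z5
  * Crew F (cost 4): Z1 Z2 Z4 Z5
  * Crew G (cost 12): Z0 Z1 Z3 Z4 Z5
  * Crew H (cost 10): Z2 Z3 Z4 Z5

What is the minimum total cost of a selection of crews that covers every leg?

16

F, G together cover every leg (F ∪ G = {Z0, Z1, Z2, Z3, Z4, Z5}); total cost 4 + 12 = 16.
No covering selection has total cost below 16.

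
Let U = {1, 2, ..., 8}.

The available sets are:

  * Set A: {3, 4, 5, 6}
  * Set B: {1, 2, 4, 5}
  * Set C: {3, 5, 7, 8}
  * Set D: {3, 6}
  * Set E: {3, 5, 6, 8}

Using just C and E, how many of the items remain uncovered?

Union of C, E = {3, 5, 6, 7, 8}.
Not covered: 1, 2, 4 — 3 items.

3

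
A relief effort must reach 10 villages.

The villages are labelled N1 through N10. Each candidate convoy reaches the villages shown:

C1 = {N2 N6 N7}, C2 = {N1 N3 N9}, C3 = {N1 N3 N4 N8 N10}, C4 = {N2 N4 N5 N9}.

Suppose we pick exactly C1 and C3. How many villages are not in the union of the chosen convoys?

Union of C1, C3 = {N1, N2, N3, N4, N6, N7, N8, N10}.
Not covered: N5, N9 — 2 villages.

2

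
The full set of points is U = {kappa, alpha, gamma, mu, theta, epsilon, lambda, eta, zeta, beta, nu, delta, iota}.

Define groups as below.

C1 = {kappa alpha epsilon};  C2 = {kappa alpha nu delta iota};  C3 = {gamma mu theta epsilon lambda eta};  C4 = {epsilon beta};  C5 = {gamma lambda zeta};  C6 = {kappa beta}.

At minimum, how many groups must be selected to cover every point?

4

Take {C2, C3, C4, C5}. Their union is {kappa, alpha, gamma, mu, theta, epsilon, lambda, eta, zeta, beta, nu, delta, iota}, which is all 13 points.
No 3 of the 6 groups cover everything (all 20 combinations miss at least one point), so 4 is optimal.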